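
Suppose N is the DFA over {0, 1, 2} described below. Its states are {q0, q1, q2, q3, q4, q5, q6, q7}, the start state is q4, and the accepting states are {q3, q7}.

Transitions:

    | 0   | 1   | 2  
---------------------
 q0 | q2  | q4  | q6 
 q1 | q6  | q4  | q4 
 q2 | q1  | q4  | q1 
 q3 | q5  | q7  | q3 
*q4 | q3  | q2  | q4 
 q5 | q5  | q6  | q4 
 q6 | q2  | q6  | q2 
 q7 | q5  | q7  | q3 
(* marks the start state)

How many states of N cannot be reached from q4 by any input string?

1

Starting at q4 and following transitions, the reachable set is {q1, q2, q3, q4, q5, q6, q7}. That leaves q0 unreachable — 1 in total.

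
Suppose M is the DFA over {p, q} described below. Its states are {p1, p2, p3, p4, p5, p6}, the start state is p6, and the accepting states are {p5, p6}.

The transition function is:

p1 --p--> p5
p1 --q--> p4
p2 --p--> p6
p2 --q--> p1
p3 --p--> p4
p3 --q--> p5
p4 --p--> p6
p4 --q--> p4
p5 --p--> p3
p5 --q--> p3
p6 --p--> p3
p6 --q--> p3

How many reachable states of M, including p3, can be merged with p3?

Reachable states from the start: {p3,p4,p5,p6}. Unreachable: {p1,p2} — drop them.
Initial partition by acceptance: {p5,p6} | {p3,p4}.
Split {p3,p4} by δ(·,p) → {p3} and {p4}.
No further refinement is possible. Final partition (3 blocks): {p5,p6} | {p3} | {p4}.
The equivalence class containing p3 is {p3}, of size 1.

1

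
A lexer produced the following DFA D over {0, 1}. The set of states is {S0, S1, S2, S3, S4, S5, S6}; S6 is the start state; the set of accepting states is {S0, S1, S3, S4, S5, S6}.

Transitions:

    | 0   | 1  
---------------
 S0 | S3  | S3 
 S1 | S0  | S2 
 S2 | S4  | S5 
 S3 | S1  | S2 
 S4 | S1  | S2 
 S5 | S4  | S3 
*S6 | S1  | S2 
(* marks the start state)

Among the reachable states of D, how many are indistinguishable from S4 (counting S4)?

Every state is reachable, so we keep all 7.
P0 = {S0,S1,S3,S4,S5,S6} | {S2}.
On input 1, block {S0,S1,S3,S4,S5,S6} splits into {S1,S3,S4,S6} and {S0,S5}.
Split {S1,S3,S4,S6} by δ(·,0) → {S3,S4,S6} and {S1}.
The partition is now stable with 4 blocks: {S3,S4,S6} | {S2} | {S0,S5} | {S1}.
State S4 belongs to the block {S3,S4,S6}, which has 3 states.

3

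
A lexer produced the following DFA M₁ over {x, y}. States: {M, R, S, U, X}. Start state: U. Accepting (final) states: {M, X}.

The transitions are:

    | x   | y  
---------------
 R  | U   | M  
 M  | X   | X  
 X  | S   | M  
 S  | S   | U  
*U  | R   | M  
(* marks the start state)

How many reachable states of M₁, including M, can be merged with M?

P0 = {M,X} | {R,S,U}.
Split {M,X} by δ(·,x) → {X} and {M}.
On input y, block {R,S,U} splits into {R,U} and {S}.
Stable partition: {X} | {R,U} | {M} | {S} — 4 equivalence classes.
State M belongs to the block {M}, which has 1 states.

1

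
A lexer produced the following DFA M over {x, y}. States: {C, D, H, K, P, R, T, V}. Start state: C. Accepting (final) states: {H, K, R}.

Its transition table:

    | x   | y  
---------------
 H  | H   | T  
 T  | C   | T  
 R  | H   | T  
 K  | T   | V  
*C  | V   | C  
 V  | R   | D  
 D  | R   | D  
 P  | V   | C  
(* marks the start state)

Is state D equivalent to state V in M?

States {K,P} cannot be reached from the start state, so discard them.
P0 = {H,R} | {C,D,T,V}.
On input x, block {C,D,T,V} splits into {C,T} and {D,V}.
On input x, block {C,T} splits into {T} and {C}.
The partition is now stable with 4 blocks: {H,R} | {T} | {D,V} | {C}.
D and V lie in the same block of the stable partition, so they are equivalent — no string distinguishes them.

Yes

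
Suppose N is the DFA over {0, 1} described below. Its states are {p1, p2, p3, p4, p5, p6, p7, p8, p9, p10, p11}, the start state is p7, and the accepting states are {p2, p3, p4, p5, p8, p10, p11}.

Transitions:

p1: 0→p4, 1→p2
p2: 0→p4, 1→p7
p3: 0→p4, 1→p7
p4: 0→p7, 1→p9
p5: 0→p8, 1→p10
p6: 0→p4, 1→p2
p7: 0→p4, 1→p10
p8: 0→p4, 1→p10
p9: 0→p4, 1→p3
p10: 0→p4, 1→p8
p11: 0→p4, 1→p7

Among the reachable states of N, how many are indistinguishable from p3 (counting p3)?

Reachable states from the start: {p3,p4,p7,p8,p9,p10}. Unreachable: {p1,p2,p5,p6,p11} — drop them.
Initial partition by acceptance: {p3,p4,p8,p10} | {p7,p9}.
Split {p3,p4,p8,p10} by δ(·,0) → {p3,p8,p10} and {p4}.
On input 1, block {p3,p8,p10} splits into {p8,p10} and {p3}.
On input 1, block {p7,p9} splits into {p7} and {p9}.
Stable partition: {p8,p10} | {p7} | {p4} | {p3} | {p9} — 5 equivalence classes.
The equivalence class containing p3 is {p3}, of size 1.

1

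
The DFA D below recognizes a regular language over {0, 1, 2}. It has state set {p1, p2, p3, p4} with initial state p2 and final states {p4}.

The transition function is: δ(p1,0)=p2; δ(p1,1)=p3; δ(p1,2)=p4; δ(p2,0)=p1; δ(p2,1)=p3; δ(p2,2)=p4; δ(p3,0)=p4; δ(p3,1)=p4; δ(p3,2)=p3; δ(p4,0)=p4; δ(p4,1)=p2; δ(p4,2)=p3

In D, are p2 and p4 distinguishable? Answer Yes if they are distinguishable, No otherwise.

All states are reachable from the start state.
Initial partition by acceptance: {p4} | {p1,p2,p3}.
On input 0, block {p1,p2,p3} splits into {p1,p2} and {p3}.
The partition is now stable with 3 blocks: {p4} | {p1,p2} | {p3}.
p2 and p4 end up in different blocks, so they are distinguishable. For instance, the string 'ε' is accepted from only p4.

Yes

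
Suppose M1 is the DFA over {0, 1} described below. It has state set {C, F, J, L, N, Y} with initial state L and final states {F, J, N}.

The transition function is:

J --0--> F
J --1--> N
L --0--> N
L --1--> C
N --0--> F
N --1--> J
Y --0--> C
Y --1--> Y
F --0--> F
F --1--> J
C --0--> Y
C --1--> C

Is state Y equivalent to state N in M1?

Every state is reachable, so we keep all 6.
Initial partition by acceptance: {F,J,N} | {C,L,Y}.
On input 0, block {C,L,Y} splits into {C,Y} and {L}.
Stable partition: {F,J,N} | {C,Y} | {L} — 3 equivalence classes.
Y and N end up in different blocks, so they are distinguishable. For instance, the string 'ε' is accepted from only N.

No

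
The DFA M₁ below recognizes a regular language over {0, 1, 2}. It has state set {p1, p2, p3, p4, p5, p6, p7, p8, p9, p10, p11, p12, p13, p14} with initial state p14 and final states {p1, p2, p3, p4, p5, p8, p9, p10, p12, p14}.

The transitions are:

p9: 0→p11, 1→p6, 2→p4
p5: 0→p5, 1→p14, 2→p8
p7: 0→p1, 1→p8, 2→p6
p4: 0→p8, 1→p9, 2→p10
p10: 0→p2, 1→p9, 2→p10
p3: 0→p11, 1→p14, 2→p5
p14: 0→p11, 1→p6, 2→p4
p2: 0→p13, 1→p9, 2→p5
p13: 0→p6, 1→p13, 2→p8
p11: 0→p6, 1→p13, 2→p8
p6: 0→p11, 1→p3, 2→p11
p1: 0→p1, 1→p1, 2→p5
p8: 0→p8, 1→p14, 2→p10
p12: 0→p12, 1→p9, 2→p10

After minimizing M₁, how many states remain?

States {p1,p7,p12} cannot be reached from the start state, so discard them.
Start with accepting vs non-accepting: {p2,p3,p4,p5,p8,p9,p10,p14} | {p6,p11,p13}.
Refine {p2,p3,p4,p5,p8,p9,p10,p14} on symbol 0: members go to different blocks, giving {p2,p3,p9,p14} and {p4,p5,p8,p10}.
On input 1, block {p2,p3,p9,p14} splits into {p2,p3} and {p9,p14}.
Split {p6,p11,p13} by δ(·,1) → {p11,p13} and {p6}.
Refine {p4,p5,p8,p10} on symbol 0: members go to different blocks, giving {p4,p5,p8} and {p10}.
Split {p4,p5,p8} by δ(·,2) → {p4,p8} and {p5}.
Stable partition: {p2,p3} | {p11,p13} | {p4,p8} | {p9,p14} | {p6} | {p10} | {p5} — 7 equivalence classes.

7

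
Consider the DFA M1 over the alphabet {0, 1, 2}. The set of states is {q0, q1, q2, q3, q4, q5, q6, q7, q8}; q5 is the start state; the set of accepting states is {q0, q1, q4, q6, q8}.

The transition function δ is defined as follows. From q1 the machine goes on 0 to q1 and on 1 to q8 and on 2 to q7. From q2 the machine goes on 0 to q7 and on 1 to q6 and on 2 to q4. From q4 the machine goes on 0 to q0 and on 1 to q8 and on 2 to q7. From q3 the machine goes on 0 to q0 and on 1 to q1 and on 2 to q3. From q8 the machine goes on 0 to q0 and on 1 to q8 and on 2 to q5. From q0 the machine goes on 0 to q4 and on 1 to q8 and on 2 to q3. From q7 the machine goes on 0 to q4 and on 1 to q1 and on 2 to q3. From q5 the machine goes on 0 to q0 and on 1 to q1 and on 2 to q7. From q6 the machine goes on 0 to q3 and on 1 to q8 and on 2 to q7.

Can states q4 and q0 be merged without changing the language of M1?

Yes

First remove the unreachable states {q2,q6}; 7 states remain.
Initial partition by acceptance: {q0,q1,q4,q8} | {q3,q5,q7}.
Stable partition: {q0,q1,q4,q8} | {q3,q5,q7} — 2 equivalence classes.
q4 and q0 lie in the same block of the stable partition, so they are equivalent — no string distinguishes them.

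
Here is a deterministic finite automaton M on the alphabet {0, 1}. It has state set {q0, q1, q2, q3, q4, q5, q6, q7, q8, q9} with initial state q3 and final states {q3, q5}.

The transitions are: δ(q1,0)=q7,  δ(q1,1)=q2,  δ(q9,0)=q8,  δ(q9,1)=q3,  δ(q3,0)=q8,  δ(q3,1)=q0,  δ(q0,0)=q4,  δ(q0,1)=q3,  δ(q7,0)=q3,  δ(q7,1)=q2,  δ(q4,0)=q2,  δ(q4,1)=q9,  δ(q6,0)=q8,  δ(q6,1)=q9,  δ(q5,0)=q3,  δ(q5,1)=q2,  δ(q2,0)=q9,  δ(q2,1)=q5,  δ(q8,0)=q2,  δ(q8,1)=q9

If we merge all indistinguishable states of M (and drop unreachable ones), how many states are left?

5

Reachable states from the start: {q0,q2,q3,q4,q5,q8,q9}. Unreachable: {q1,q6,q7} — drop them.
P0 = {q3,q5} | {q0,q2,q4,q8,q9}.
On input 0, block {q3,q5} splits into {q3} and {q5}.
Split {q0,q2,q4,q8,q9} by δ(·,1) → {q0,q9} and {q4,q8} and {q2}.
The partition is now stable with 5 blocks: {q3} | {q0,q9} | {q5} | {q4,q8} | {q2}.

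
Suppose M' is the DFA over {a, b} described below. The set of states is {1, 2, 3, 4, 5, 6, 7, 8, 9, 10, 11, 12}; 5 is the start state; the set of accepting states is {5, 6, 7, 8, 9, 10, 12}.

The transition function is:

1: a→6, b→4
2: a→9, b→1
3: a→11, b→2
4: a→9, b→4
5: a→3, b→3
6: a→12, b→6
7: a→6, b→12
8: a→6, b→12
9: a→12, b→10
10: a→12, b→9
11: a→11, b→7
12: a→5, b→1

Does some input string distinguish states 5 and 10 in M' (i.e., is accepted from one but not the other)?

Reachable states from the start: {1,2,3,4,5,6,7,9,10,11,12}. Unreachable: {8} — drop them.
Start with accepting vs non-accepting: {5,6,7,9,10,12} | {1,2,3,4,11}.
Split {5,6,7,9,10,12} by δ(·,a) → {6,7,9,10,12} and {5}.
Split {6,7,9,10,12} by δ(·,a) → {6,7,9,10} and {12}.
On input a, block {6,7,9,10} splits into {6,9,10} and {7}.
On input a, block {1,2,3,4,11} splits into {1,2,4} and {3,11}.
Refine {3,11} on symbol b: members go to different blocks, giving {3} and {11}.
The partition is now stable with 7 blocks: {6,9,10} | {1,2,4} | {5} | {12} | {7} | {3} | {11}.
5 and 10 end up in different blocks, so they are distinguishable. For instance, the string 'a' is accepted from only 10.

Yes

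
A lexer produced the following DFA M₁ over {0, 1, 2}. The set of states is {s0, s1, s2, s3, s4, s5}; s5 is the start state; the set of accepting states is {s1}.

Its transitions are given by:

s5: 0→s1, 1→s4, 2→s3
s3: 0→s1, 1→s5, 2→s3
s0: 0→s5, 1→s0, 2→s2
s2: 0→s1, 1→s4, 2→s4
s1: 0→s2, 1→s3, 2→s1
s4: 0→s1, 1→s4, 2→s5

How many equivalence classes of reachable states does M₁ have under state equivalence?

2

Reachable states from the start: {s1,s2,s3,s4,s5}. Unreachable: {s0} — drop them.
Initial partition by acceptance: {s1} | {s2,s3,s4,s5}.
The partition is now stable with 2 blocks: {s1} | {s2,s3,s4,s5}.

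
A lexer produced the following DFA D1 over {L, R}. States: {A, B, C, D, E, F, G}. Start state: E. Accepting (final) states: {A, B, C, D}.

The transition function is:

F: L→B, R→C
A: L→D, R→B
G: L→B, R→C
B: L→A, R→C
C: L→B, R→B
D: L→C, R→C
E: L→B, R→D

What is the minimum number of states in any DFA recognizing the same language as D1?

2

Reachable states from the start: {A,B,C,D,E}. Unreachable: {F,G} — drop them.
P0 = {A,B,C,D} | {E}.
No further refinement is possible. Final partition (2 blocks): {A,B,C,D} | {E}.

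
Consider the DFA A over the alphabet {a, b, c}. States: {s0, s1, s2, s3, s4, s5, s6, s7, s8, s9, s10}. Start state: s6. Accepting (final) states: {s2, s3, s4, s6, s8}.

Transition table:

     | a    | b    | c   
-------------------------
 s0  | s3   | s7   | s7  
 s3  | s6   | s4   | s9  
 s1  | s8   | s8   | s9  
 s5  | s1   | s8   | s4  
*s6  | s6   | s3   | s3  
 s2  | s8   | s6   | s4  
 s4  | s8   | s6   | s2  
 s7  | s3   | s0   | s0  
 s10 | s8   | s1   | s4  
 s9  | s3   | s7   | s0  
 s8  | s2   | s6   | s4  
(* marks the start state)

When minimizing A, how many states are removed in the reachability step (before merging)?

No path from s6 leads to s1, s5, s10; the other 8 states are all reachable.

3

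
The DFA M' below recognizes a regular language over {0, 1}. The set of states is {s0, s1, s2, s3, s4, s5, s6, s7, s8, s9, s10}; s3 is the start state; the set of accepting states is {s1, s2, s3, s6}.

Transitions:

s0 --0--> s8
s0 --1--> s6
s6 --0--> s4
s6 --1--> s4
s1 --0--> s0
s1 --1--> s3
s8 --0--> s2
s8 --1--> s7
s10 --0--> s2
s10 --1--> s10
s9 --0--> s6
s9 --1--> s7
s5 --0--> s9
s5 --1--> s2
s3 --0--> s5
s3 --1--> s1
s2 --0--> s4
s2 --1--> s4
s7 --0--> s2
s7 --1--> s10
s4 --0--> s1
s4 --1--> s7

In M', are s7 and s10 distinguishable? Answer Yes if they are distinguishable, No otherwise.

Start with accepting vs non-accepting: {s1,s2,s3,s6} | {s0,s4,s5,s7,s8,s9,s10}.
On input 1, block {s1,s2,s3,s6} splits into {s1,s3} and {s2,s6}.
Refine {s0,s4,s5,s7,s8,s9,s10} on symbol 0: members go to different blocks, giving {s7,s8,s9,s10} and {s0,s5} and {s4}.
The partition is now stable with 5 blocks: {s1,s3} | {s7,s8,s9,s10} | {s2,s6} | {s0,s5} | {s4}.
s7 and s10 lie in the same block of the stable partition, so they are equivalent — no string distinguishes them.

No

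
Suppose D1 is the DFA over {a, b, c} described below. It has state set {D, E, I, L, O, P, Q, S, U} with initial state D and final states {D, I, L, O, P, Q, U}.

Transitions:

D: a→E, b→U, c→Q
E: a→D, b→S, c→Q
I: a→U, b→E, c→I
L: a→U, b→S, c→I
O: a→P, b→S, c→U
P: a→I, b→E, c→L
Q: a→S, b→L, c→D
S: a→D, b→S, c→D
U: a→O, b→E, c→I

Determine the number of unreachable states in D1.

0

A breadth-first search from the start state visits every state.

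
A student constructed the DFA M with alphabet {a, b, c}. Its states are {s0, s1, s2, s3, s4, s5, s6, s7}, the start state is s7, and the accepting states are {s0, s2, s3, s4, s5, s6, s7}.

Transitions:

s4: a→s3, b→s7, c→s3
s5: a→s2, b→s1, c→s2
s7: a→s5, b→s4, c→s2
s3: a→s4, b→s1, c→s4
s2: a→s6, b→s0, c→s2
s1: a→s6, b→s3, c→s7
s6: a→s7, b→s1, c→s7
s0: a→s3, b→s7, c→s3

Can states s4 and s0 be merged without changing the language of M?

Every state is reachable, so we keep all 8.
P0 = {s0,s2,s3,s4,s5,s6,s7} | {s1}.
Refine {s0,s2,s3,s4,s5,s6,s7} on symbol b: members go to different blocks, giving {s0,s2,s4,s7} and {s3,s5,s6}.
On input c, block {s0,s2,s4,s7} splits into {s0,s4} and {s2,s7}.
On input a, block {s3,s5,s6} splits into {s5,s6} and {s3}.
No further refinement is possible. Final partition (5 blocks): {s0,s4} | {s1} | {s5,s6} | {s2,s7} | {s3}.
s4 and s0 lie in the same block of the stable partition, so they are equivalent — no string distinguishes them.

Yes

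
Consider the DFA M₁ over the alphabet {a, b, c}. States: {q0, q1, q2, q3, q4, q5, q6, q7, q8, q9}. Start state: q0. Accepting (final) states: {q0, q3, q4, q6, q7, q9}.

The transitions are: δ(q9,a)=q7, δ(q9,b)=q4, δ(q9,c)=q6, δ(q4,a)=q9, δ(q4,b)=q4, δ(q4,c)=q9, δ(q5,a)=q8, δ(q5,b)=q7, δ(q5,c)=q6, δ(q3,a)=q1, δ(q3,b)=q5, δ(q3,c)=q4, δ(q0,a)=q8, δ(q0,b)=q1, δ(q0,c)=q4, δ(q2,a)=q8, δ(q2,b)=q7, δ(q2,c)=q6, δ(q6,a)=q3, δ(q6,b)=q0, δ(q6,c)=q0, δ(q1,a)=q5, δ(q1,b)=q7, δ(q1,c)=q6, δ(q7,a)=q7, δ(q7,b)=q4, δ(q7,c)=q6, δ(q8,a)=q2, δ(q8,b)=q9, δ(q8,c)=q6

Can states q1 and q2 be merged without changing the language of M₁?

Every state is reachable, so we keep all 10.
Start with accepting vs non-accepting: {q0,q3,q4,q6,q7,q9} | {q1,q2,q5,q8}.
On input a, block {q0,q3,q4,q6,q7,q9} splits into {q4,q6,q7,q9} and {q0,q3}.
Refine {q4,q6,q7,q9} on symbol a: members go to different blocks, giving {q4,q7,q9} and {q6}.
Split {q4,q7,q9} by δ(·,c) → {q7,q9} and {q4}.
Stable partition: {q7,q9} | {q1,q2,q5,q8} | {q0,q3} | {q6} | {q4} — 5 equivalence classes.
q1 and q2 lie in the same block of the stable partition, so they are equivalent — no string distinguishes them.

Yes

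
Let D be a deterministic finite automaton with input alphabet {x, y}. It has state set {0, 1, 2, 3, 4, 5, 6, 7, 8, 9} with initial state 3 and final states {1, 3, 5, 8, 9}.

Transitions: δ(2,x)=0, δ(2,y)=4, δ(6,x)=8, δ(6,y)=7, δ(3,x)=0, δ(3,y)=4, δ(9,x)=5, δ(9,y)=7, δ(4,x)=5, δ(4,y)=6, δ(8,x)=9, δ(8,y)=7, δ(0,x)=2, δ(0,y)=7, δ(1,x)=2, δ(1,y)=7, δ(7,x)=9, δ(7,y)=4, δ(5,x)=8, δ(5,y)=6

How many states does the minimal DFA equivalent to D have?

4

Reachable states from the start: {0,2,3,4,5,6,7,8,9}. Unreachable: {1} — drop them.
P0 = {3,5,8,9} | {0,2,4,6,7}.
Split {3,5,8,9} by δ(·,x) → {5,8,9} and {3}.
Refine {0,2,4,6,7} on symbol x: members go to different blocks, giving {4,6,7} and {0,2}.
Stable partition: {5,8,9} | {4,6,7} | {3} | {0,2} — 4 equivalence classes.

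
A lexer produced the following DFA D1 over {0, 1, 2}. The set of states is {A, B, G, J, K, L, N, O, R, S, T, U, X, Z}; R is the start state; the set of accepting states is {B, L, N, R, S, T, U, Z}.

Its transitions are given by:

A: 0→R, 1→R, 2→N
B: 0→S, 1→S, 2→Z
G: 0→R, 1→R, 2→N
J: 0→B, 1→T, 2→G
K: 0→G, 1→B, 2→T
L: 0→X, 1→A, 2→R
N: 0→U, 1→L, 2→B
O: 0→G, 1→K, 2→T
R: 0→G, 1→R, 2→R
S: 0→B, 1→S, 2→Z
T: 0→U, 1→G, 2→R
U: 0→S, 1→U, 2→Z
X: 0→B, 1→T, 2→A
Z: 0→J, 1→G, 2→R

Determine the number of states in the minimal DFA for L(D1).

States {K,O} cannot be reached from the start state, so discard them.
P0 = {B,L,N,R,S,T,U,Z} | {A,G,J,X}.
Refine {B,L,N,R,S,T,U,Z} on symbol 0: members go to different blocks, giving {B,N,S,T,U} and {L,R,Z}.
Refine {B,N,S,T,U} on symbol 1: members go to different blocks, giving {B,S,U} and {T} and {N}.
On input 0, block {A,G,J,X} splits into {A,G} and {J,X}.
Refine {L,R,Z} on symbol 0: members go to different blocks, giving {L,Z} and {R}.
The partition is now stable with 7 blocks: {B,S,U} | {A,G} | {L,Z} | {T} | {N} | {J,X} | {R}.

7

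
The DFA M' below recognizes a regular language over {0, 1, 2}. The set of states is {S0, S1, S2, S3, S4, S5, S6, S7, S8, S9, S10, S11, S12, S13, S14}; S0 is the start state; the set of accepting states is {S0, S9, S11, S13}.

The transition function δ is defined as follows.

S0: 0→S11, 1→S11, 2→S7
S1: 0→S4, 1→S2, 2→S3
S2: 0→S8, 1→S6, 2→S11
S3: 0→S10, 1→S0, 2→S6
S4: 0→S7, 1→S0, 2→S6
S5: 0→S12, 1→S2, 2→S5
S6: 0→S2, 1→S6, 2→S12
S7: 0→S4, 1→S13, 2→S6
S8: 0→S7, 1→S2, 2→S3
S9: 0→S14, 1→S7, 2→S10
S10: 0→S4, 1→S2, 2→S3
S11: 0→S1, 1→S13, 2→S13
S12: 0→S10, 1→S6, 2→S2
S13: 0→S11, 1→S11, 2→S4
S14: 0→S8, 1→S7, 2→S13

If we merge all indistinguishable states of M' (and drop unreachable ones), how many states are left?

8

Reachable states from the start: {S0,S1,S2,S3,S4,S6,S7,S8,S10,S11,S12,S13}. Unreachable: {S5,S9,S14} — drop them.
Start with accepting vs non-accepting: {S0,S11,S13} | {S1,S2,S3,S4,S6,S7,S8,S10,S12}.
On input 0, block {S0,S11,S13} splits into {S0,S13} and {S11}.
Split {S1,S2,S3,S4,S6,S7,S8,S10,S12} by δ(·,1) → {S1,S2,S6,S8,S10,S12} and {S3,S4,S7}.
On input 0, block {S1,S2,S6,S8,S10,S12} splits into {S1,S8,S10} and {S2,S6,S12}.
On input 0, block {S3,S4,S7} splits into {S4,S7} and {S3}.
Refine {S2,S6,S12} on symbol 0: members go to different blocks, giving {S2,S12} and {S6}.
On input 2, block {S2,S12} splits into {S2} and {S12}.
Stable partition: {S0,S13} | {S1,S8,S10} | {S11} | {S4,S7} | {S2} | {S3} | {S6} | {S12} — 8 equivalence classes.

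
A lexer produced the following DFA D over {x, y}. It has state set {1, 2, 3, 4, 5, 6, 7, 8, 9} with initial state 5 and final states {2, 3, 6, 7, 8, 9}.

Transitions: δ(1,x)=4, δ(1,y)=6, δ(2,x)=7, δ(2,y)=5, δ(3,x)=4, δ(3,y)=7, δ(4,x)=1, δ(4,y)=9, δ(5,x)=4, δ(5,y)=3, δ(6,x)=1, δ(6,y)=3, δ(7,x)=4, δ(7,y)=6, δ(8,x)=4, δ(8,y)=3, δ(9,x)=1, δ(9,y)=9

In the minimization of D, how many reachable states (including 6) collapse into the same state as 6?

States {2,8} cannot be reached from the start state, so discard them.
Start with accepting vs non-accepting: {3,6,7,9} | {1,4,5}.
Stable partition: {3,6,7,9} | {1,4,5} — 2 equivalence classes.
The equivalence class containing 6 is {3,6,7,9}, of size 4.

4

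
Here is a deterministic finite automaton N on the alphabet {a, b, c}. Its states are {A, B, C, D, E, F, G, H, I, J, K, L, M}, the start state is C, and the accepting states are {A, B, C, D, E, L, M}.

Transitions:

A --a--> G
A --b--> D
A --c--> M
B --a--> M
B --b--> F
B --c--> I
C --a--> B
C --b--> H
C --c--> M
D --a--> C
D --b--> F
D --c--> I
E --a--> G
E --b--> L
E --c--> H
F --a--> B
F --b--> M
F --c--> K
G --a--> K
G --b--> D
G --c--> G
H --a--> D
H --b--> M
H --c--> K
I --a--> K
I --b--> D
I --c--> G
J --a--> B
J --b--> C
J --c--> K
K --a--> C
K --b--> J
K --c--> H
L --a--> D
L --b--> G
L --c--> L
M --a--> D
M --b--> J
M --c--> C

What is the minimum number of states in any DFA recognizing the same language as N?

States {A,E,L} cannot be reached from the start state, so discard them.
Start with accepting vs non-accepting: {B,C,D,M} | {F,G,H,I,J,K}.
On input c, block {B,C,D,M} splits into {B,D} and {C,M}.
Refine {F,G,H,I,J,K} on symbol a: members go to different blocks, giving {F,H,J} and {G,I} and {K}.
The partition is now stable with 5 blocks: {B,D} | {F,H,J} | {C,M} | {G,I} | {K}.

5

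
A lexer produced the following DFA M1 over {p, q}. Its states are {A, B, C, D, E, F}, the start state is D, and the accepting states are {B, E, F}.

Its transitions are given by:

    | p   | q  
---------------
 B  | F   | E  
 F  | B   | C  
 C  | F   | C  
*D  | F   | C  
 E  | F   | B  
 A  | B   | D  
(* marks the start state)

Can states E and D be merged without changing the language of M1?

No

Reachable states from the start: {B,C,D,E,F}. Unreachable: {A} — drop them.
Start with accepting vs non-accepting: {B,E,F} | {C,D}.
On input q, block {B,E,F} splits into {B,E} and {F}.
Stable partition: {B,E} | {C,D} | {F} — 3 equivalence classes.
E and D end up in different blocks, so they are distinguishable. For instance, the string 'ε' is accepted from only E.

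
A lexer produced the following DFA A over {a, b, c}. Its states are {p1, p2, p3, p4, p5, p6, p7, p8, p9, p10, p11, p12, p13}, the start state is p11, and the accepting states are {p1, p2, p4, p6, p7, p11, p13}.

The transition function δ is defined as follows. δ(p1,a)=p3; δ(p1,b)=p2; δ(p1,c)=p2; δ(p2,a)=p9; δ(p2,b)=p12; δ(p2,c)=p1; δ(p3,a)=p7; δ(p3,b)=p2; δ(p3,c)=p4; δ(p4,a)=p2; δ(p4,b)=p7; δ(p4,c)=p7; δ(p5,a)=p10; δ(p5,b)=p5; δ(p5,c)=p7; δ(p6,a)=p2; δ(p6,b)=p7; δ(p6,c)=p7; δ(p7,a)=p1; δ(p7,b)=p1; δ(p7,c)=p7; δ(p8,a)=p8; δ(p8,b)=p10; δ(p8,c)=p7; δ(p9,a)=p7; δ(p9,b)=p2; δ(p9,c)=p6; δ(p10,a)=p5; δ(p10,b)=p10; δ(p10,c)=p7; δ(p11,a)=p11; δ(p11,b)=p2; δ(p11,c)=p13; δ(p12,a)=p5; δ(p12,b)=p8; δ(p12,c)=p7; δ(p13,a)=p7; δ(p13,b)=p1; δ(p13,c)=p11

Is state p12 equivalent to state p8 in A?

Yes

Start with accepting vs non-accepting: {p1,p2,p4,p6,p7,p11,p13} | {p3,p5,p8,p9,p10,p12}.
Refine {p1,p2,p4,p6,p7,p11,p13} on symbol a: members go to different blocks, giving {p4,p6,p7,p11,p13} and {p1,p2}.
On input a, block {p4,p6,p7,p11,p13} splits into {p4,p6,p7} and {p11,p13}.
On input b, block {p4,p6,p7} splits into {p4,p6} and {p7}.
Split {p3,p5,p8,p9,p10,p12} by δ(·,a) → {p5,p8,p10,p12} and {p3,p9}.
On input b, block {p1,p2} splits into {p1} and {p2}.
Split {p11,p13} by δ(·,a) → {p11} and {p13}.
Stable partition: {p4,p6} | {p5,p8,p10,p12} | {p1} | {p11} | {p7} | {p3,p9} | {p2} | {p13} — 8 equivalence classes.
p12 and p8 lie in the same block of the stable partition, so they are equivalent — no string distinguishes them.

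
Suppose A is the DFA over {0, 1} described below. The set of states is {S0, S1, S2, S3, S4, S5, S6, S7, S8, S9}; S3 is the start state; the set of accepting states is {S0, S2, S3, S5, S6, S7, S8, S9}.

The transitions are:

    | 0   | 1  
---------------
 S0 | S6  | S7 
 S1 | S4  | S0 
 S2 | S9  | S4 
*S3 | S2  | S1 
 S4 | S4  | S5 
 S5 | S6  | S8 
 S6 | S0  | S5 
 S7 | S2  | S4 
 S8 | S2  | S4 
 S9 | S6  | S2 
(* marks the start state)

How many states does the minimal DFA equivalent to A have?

6

Initial partition by acceptance: {S0,S2,S3,S5,S6,S7,S8,S9} | {S1,S4}.
On input 1, block {S0,S2,S3,S5,S6,S7,S8,S9} splits into {S0,S5,S6,S9} and {S2,S3,S7,S8}.
Split {S0,S5,S6,S9} by δ(·,1) → {S0,S5,S9} and {S6}.
On input 0, block {S2,S3,S7,S8} splits into {S3,S7,S8} and {S2}.
Split {S0,S5,S9} by δ(·,1) → {S0,S5} and {S9}.
Stable partition: {S0,S5} | {S1,S4} | {S3,S7,S8} | {S6} | {S2} | {S9} — 6 equivalence classes.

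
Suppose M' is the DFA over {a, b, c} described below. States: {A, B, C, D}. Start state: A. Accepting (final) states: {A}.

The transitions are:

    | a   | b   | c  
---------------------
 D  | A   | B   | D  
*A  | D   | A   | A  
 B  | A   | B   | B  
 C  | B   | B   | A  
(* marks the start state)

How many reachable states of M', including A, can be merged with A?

Reachable states from the start: {A,B,D}. Unreachable: {C} — drop them.
P0 = {A} | {B,D}.
No further refinement is possible. Final partition (2 blocks): {A} | {B,D}.
The equivalence class containing A is {A}, of size 1.

1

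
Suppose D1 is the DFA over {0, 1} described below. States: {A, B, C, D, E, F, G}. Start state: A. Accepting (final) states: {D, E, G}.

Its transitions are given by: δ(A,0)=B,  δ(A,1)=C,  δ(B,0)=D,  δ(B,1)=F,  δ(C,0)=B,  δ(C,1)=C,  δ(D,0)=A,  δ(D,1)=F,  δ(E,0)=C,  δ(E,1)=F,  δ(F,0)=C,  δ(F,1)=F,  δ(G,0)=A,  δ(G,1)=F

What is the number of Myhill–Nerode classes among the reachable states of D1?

4

States {E,G} cannot be reached from the start state, so discard them.
Start with accepting vs non-accepting: {D} | {A,B,C,F}.
Refine {A,B,C,F} on symbol 0: members go to different blocks, giving {A,C,F} and {B}.
Split {A,C,F} by δ(·,0) → {A,C} and {F}.
The partition is now stable with 4 blocks: {D} | {A,C} | {B} | {F}.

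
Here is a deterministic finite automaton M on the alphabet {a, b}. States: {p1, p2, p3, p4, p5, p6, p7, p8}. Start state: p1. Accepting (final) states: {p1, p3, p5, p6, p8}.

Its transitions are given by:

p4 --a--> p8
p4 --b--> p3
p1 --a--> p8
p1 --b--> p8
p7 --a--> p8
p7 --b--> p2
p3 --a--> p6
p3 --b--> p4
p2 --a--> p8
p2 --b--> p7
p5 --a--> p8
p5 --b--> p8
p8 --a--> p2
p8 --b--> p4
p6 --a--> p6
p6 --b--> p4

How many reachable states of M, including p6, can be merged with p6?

Reachable states from the start: {p1,p2,p3,p4,p6,p7,p8}. Unreachable: {p5} — drop them.
Initial partition by acceptance: {p1,p3,p6,p8} | {p2,p4,p7}.
Refine {p1,p3,p6,p8} on symbol a: members go to different blocks, giving {p1,p3,p6} and {p8}.
On input a, block {p1,p3,p6} splits into {p3,p6} and {p1}.
Refine {p2,p4,p7} on symbol b: members go to different blocks, giving {p2,p7} and {p4}.
No further refinement is possible. Final partition (5 blocks): {p3,p6} | {p2,p7} | {p8} | {p1} | {p4}.
State p6 belongs to the block {p3,p6}, which has 2 states.

2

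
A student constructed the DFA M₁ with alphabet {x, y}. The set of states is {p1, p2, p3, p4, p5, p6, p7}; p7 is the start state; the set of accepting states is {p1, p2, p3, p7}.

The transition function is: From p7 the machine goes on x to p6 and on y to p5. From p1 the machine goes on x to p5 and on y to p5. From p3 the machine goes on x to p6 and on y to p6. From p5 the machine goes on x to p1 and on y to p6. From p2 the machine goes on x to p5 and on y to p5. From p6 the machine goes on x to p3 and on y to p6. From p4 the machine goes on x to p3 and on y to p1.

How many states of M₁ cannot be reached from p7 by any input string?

Starting at p7 and following transitions, the reachable set is {p1, p3, p5, p6, p7}. That leaves p2, p4 unreachable — 2 in total.

2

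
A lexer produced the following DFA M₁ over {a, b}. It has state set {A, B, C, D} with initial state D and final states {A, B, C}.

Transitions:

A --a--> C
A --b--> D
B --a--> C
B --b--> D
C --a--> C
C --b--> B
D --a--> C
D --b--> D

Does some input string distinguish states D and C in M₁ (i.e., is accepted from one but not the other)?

Yes

Reachable states from the start: {B,C,D}. Unreachable: {A} — drop them.
Initial partition by acceptance: {B,C} | {D}.
Refine {B,C} on symbol b: members go to different blocks, giving {B} and {C}.
Stable partition: {B} | {D} | {C} — 3 equivalence classes.
D and C end up in different blocks, so they are distinguishable. For instance, the string 'ε' is accepted from only C.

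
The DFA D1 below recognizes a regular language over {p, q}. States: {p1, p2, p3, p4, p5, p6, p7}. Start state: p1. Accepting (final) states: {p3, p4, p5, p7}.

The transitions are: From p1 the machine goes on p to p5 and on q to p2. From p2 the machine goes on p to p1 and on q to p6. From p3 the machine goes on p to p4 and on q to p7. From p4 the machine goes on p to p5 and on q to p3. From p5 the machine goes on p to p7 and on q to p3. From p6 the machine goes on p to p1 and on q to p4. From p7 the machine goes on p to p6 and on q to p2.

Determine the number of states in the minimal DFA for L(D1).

Every state is reachable, so we keep all 7.
Start with accepting vs non-accepting: {p3,p4,p5,p7} | {p1,p2,p6}.
On input p, block {p3,p4,p5,p7} splits into {p3,p4,p5} and {p7}.
Split {p3,p4,p5} by δ(·,p) → {p3,p4} and {p5}.
On input p, block {p3,p4} splits into {p3} and {p4}.
On input p, block {p1,p2,p6} splits into {p2,p6} and {p1}.
Split {p2,p6} by δ(·,q) → {p2} and {p6}.
The partition is now stable with 7 blocks: {p3} | {p2} | {p7} | {p5} | {p4} | {p1} | {p6}.

7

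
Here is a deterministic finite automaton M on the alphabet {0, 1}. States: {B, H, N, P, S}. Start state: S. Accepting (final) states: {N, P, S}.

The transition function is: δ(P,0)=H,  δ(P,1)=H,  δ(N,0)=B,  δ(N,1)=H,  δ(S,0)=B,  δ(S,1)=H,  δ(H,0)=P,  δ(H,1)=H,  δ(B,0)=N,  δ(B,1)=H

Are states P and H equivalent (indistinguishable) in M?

All states are reachable from the start state.
Initial partition by acceptance: {N,P,S} | {B,H}.
No further refinement is possible. Final partition (2 blocks): {N,P,S} | {B,H}.
P and H end up in different blocks, so they are distinguishable. For instance, the string 'ε' is accepted from only P.

No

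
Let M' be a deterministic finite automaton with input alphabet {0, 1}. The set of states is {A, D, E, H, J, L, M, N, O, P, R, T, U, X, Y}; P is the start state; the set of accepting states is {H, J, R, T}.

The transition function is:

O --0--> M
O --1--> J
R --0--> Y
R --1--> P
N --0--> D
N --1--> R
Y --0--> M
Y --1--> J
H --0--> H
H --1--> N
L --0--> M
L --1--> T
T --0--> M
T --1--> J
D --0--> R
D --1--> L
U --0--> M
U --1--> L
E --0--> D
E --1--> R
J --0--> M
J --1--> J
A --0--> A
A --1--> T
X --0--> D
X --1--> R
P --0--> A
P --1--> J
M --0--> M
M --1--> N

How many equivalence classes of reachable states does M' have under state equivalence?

First remove the unreachable states {E,H,O,U,X}; 10 states remain.
P0 = {J,R,T} | {A,D,L,M,N,P,Y}.
On input 1, block {J,R,T} splits into {J,T} and {R}.
Refine {A,D,L,M,N,P,Y} on symbol 0: members go to different blocks, giving {A,L,M,N,P,Y} and {D}.
Split {A,L,M,N,P,Y} by δ(·,0) → {A,L,M,P,Y} and {N}.
Refine {A,L,M,P,Y} on symbol 1: members go to different blocks, giving {A,L,P,Y} and {M}.
Split {A,L,P,Y} by δ(·,0) → {L,Y} and {A,P}.
Stable partition: {J,T} | {L,Y} | {R} | {D} | {N} | {M} | {A,P} — 7 equivalence classes.

7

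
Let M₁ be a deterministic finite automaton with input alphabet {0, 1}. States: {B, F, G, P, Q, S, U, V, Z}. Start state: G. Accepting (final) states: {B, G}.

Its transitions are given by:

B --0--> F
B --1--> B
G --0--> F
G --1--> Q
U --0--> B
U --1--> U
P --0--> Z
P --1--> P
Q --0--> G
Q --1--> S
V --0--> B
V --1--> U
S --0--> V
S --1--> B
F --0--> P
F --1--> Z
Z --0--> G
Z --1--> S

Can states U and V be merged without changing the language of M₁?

Yes

Initial partition by acceptance: {B,G} | {F,P,Q,S,U,V,Z}.
Refine {B,G} on symbol 1: members go to different blocks, giving {B} and {G}.
On input 0, block {F,P,Q,S,U,V,Z} splits into {F,P,S} and {Q,Z} and {U,V}.
On input 0, block {F,P,S} splits into {S} and {F} and {P}.
The partition is now stable with 7 blocks: {B} | {S} | {G} | {Q,Z} | {U,V} | {F} | {P}.
U and V lie in the same block of the stable partition, so they are equivalent — no string distinguishes them.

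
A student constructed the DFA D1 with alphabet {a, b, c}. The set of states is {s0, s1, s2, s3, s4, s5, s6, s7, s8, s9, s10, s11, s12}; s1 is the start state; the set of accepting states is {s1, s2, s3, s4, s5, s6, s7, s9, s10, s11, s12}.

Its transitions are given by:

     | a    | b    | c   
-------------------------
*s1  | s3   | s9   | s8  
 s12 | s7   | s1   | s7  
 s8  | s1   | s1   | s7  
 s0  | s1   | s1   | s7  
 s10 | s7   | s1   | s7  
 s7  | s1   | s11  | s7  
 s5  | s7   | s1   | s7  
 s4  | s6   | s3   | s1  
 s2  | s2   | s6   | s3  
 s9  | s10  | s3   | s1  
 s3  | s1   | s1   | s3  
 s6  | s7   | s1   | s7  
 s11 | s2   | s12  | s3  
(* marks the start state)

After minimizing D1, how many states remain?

7

First remove the unreachable states {s0,s4,s5}; 10 states remain.
Start with accepting vs non-accepting: {s1,s2,s3,s6,s7,s9,s10,s11,s12} | {s8}.
On input c, block {s1,s2,s3,s6,s7,s9,s10,s11,s12} splits into {s2,s3,s6,s7,s9,s10,s11,s12} and {s1}.
Refine {s2,s3,s6,s7,s9,s10,s11,s12} on symbol a: members go to different blocks, giving {s2,s6,s9,s10,s11,s12} and {s3,s7}.
Refine {s2,s6,s9,s10,s11,s12} on symbol a: members go to different blocks, giving {s2,s9,s11} and {s6,s10,s12}.
On input a, block {s2,s9,s11} splits into {s2,s11} and {s9}.
Refine {s3,s7} on symbol b: members go to different blocks, giving {s3} and {s7}.
The partition is now stable with 7 blocks: {s2,s11} | {s8} | {s1} | {s3} | {s6,s10,s12} | {s9} | {s7}.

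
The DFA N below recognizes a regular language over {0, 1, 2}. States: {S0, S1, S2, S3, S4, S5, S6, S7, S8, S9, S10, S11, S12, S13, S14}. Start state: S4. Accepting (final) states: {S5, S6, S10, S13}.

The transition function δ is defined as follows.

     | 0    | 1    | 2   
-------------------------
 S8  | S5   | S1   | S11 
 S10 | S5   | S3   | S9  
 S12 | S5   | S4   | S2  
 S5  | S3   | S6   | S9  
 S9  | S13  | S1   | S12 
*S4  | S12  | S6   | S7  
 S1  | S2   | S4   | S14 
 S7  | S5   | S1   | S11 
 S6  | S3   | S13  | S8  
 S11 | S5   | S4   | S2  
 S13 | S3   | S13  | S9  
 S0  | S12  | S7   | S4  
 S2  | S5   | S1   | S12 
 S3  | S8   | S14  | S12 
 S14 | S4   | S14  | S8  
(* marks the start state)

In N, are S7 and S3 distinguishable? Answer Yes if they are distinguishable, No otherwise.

Yes

States {S0,S10} cannot be reached from the start state, so discard them.
Initial partition by acceptance: {S5,S6,S13} | {S1,S2,S3,S4,S7,S8,S9,S11,S12,S14}.
Split {S1,S2,S3,S4,S7,S8,S9,S11,S12,S14} by δ(·,0) → {S2,S7,S8,S9,S11,S12} and {S1,S3,S4,S14}.
Split {S1,S3,S4,S14} by δ(·,0) → {S1,S3,S4} and {S14}.
On input 1, block {S1,S3,S4} splits into {S1} and {S3} and {S4}.
Refine {S2,S7,S8,S9,S11,S12} on symbol 1: members go to different blocks, giving {S2,S7,S8,S9} and {S11,S12}.
The partition is now stable with 7 blocks: {S5,S6,S13} | {S2,S7,S8,S9} | {S1} | {S14} | {S3} | {S4} | {S11,S12}.
S7 and S3 end up in different blocks, so they are distinguishable. For instance, the string '0' is accepted from only S7.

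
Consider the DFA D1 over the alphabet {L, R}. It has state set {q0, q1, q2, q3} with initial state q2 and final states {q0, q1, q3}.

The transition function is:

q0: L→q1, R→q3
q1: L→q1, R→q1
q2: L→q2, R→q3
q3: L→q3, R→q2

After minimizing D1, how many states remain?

2

Reachable states from the start: {q2,q3}. Unreachable: {q0,q1} — drop them.
Start with accepting vs non-accepting: {q3} | {q2}.
No further refinement is possible. Final partition (2 blocks): {q3} | {q2}.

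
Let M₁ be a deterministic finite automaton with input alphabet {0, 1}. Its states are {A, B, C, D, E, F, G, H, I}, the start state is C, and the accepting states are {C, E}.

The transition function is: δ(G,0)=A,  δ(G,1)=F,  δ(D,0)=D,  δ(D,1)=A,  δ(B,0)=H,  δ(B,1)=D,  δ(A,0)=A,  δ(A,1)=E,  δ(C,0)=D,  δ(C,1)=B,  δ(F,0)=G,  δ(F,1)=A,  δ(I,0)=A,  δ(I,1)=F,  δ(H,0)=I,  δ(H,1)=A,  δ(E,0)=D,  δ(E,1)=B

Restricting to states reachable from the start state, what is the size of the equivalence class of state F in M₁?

2

All states are reachable from the start state.
Start with accepting vs non-accepting: {C,E} | {A,B,D,F,G,H,I}.
Refine {A,B,D,F,G,H,I} on symbol 1: members go to different blocks, giving {B,D,F,G,H,I} and {A}.
Split {B,D,F,G,H,I} by δ(·,0) → {B,D,F,H} and {G,I}.
On input 0, block {B,D,F,H} splits into {B,D} and {F,H}.
Refine {B,D} on symbol 0: members go to different blocks, giving {B} and {D}.
The partition is now stable with 6 blocks: {C,E} | {B} | {A} | {G,I} | {F,H} | {D}.
The equivalence class containing F is {F,H}, of size 2.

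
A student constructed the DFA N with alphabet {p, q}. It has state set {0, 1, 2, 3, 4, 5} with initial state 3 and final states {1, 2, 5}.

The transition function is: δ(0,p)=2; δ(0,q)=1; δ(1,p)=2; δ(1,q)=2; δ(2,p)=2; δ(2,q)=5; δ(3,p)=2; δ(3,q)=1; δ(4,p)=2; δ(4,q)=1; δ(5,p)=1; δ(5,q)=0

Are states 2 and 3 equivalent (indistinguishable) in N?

No

Reachable states from the start: {0,1,2,3,5}. Unreachable: {4} — drop them.
Start with accepting vs non-accepting: {1,2,5} | {0,3}.
Split {1,2,5} by δ(·,q) → {1,2} and {5}.
On input q, block {1,2} splits into {1} and {2}.
The partition is now stable with 4 blocks: {1} | {0,3} | {5} | {2}.
2 and 3 end up in different blocks, so they are distinguishable. For instance, the string 'ε' is accepted from only 2.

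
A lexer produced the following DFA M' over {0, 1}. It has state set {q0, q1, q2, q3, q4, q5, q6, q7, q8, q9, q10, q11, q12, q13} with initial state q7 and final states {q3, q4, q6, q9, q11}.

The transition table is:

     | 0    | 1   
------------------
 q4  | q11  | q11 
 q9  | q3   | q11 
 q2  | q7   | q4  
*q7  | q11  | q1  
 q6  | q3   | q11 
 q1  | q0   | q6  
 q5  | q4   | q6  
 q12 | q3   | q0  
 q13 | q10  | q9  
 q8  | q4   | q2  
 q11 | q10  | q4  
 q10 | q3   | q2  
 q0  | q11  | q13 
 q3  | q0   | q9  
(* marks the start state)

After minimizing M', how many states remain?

States {q5,q8,q12} cannot be reached from the start state, so discard them.
Start with accepting vs non-accepting: {q3,q4,q6,q9,q11} | {q0,q1,q2,q7,q10,q13}.
Split {q3,q4,q6,q9,q11} by δ(·,0) → {q4,q6,q9} and {q3,q11}.
Refine {q0,q1,q2,q7,q10,q13} on symbol 0: members go to different blocks, giving {q0,q7,q10} and {q1,q2,q13}.
Stable partition: {q4,q6,q9} | {q0,q7,q10} | {q3,q11} | {q1,q2,q13} — 4 equivalence classes.

4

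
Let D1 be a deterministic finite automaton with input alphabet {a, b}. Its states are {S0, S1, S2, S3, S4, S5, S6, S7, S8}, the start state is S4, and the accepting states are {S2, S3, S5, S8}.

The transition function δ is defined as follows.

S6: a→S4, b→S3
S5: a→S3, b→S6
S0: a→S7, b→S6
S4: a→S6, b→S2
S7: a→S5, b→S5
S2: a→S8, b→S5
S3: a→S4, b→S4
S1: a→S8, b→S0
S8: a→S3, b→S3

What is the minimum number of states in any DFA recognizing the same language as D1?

6

First remove the unreachable states {S0,S1,S7}; 6 states remain.
P0 = {S2,S3,S5,S8} | {S4,S6}.
Split {S2,S3,S5,S8} by δ(·,a) → {S2,S5,S8} and {S3}.
Split {S2,S5,S8} by δ(·,a) → {S5,S8} and {S2}.
Refine {S5,S8} on symbol b: members go to different blocks, giving {S5} and {S8}.
On input b, block {S4,S6} splits into {S4} and {S6}.
Stable partition: {S5} | {S4} | {S3} | {S2} | {S8} | {S6} — 6 equivalence classes.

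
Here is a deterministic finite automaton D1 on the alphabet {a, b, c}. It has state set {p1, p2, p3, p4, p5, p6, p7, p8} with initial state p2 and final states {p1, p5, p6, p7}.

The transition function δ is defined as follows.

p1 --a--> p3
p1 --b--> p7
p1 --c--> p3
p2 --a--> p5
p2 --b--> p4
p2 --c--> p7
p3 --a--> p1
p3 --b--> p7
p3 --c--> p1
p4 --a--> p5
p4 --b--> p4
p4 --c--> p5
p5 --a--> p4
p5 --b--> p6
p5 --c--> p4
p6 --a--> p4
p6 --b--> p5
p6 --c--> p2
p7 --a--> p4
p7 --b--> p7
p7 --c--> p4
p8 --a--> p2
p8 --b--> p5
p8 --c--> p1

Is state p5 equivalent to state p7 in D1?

Reachable states from the start: {p2,p4,p5,p6,p7}. Unreachable: {p1,p3,p8} — drop them.
Initial partition by acceptance: {p5,p6,p7} | {p2,p4}.
Stable partition: {p5,p6,p7} | {p2,p4} — 2 equivalence classes.
p5 and p7 lie in the same block of the stable partition, so they are equivalent — no string distinguishes them.

Yes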